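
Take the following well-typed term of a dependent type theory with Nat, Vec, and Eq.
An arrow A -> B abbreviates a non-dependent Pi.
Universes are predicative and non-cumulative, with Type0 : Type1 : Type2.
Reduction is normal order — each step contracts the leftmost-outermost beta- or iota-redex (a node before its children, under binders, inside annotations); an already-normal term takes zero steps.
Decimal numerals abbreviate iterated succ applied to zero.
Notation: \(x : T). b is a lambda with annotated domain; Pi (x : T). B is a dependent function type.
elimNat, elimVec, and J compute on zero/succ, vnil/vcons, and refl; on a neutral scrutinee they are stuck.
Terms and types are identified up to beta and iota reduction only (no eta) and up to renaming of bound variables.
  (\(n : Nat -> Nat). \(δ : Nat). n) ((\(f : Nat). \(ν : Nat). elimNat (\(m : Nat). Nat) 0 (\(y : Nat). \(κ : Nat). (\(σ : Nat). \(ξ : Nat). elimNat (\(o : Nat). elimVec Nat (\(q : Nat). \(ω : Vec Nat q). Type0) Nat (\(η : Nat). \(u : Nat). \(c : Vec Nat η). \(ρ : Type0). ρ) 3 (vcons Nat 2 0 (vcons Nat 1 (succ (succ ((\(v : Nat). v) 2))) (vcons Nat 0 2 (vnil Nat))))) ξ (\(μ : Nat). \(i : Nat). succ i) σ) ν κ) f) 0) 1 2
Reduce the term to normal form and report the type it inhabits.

reduced normal form:
  0
the term's type:
  Nat


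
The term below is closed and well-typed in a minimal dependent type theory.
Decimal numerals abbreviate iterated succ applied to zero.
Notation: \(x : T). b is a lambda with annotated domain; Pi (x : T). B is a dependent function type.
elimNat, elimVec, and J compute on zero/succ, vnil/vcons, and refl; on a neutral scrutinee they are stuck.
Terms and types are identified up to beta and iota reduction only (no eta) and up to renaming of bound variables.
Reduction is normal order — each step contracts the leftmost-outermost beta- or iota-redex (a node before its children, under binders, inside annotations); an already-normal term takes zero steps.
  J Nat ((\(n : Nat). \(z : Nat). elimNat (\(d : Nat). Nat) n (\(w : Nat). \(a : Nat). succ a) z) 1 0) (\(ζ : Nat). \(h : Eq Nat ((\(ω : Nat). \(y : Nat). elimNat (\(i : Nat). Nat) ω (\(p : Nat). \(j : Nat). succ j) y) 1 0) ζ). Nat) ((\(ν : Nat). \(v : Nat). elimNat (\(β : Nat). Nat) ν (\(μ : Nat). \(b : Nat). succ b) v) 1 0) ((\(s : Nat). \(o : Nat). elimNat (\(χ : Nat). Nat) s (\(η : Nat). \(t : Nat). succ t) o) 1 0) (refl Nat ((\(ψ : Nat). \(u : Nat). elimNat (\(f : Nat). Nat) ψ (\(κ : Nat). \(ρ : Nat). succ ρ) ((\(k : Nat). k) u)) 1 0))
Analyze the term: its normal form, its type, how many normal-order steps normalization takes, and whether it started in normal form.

reduced normal form:
  1
inferred type:
  Nat
steps to reach normal form (normal order): 4
already normal: no
first contracted redex: a J iota-redex


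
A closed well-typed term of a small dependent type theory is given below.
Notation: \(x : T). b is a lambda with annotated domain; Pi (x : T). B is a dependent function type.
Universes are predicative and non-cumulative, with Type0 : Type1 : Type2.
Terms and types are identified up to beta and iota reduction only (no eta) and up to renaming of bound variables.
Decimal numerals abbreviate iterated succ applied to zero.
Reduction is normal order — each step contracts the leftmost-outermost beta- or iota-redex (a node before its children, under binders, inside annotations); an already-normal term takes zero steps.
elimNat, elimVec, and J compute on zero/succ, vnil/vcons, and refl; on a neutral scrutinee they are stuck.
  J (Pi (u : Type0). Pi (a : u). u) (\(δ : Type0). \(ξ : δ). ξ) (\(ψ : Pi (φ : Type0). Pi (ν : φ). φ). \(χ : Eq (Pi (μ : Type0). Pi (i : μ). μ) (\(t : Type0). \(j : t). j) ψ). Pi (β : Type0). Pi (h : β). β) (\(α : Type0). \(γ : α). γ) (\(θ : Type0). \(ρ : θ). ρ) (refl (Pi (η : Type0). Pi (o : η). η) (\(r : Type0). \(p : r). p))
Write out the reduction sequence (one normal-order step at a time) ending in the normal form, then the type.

normal-order reduction sequence:
  J (Pi (u : Type0). Pi (a : u). u) (\(δ : Type0). \(ξ : δ). ξ) (\(ψ : Pi (φ : Type0). Pi (ν : φ). φ). \(χ : Eq (Pi (μ : Type0). Pi (i : μ). μ) (\(t : Type0). \(j : t). j) ψ). Pi (β : Type0). Pi (h : β). β) (\(α : Type0). \(γ : α). γ) (\(θ : Type0). \(ρ : θ). ρ) (refl (Pi (η : Type0). Pi (o : η). η) (\(r : Type0). \(p : r). p))
  ~> \(u : Type0). \(a : u). a
inferred type:
  Pi (u : Type0). Pi (a : u). u


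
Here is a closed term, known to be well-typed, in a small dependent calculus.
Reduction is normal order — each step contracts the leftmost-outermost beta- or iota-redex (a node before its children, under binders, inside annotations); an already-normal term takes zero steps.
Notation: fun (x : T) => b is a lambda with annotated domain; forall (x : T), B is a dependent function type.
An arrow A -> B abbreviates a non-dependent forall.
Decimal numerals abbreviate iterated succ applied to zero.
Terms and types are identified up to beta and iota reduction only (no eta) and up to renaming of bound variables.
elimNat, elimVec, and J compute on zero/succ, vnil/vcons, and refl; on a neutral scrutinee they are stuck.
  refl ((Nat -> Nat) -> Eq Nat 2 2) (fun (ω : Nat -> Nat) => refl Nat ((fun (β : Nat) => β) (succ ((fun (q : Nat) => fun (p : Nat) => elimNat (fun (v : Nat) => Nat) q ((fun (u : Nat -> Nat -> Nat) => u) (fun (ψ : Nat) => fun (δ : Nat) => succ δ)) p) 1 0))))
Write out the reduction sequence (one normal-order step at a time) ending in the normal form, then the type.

reduction (normal order):
  refl ((Nat -> Nat) -> Eq Nat 2 2) (fun (ω : Nat -> Nat) => refl Nat ((fun (β : Nat) => β) (succ ((fun (q : Nat) => fun (p : Nat) => elimNat (fun (v : Nat) => Nat) q ((fun (u : Nat -> Nat -> Nat) => u) (fun (ψ : Nat) => fun (δ : Nat) => succ δ)) p) 1 0))))
  ~> refl ((Nat -> Nat) -> Eq Nat 2 2) (fun (ω : Nat -> Nat) => refl Nat (succ ((fun (β : Nat) => fun (q : Nat) => elimNat (fun (p : Nat) => Nat) β ((fun (v : Nat -> Nat -> Nat) => v) (fun (u : Nat) => fun (ψ : Nat) => succ ψ)) q) 1 0)))
  ~> refl ((Nat -> Nat) -> Eq Nat 2 2) (fun (ω : Nat -> Nat) => refl Nat (succ ((fun (β : Nat) => elimNat (fun (q : Nat) => Nat) 1 ((fun (p : Nat -> Nat -> Nat) => p) (fun (v : Nat) => fun (u : Nat) => succ u)) β) 0)))
  ~> refl ((Nat -> Nat) -> Eq Nat 2 2) (fun (ω : Nat -> Nat) => refl Nat (succ (elimNat (fun (β : Nat) => Nat) 1 ((fun (q : Nat -> Nat -> Nat) => q) (fun (p : Nat) => fun (v : Nat) => succ v)) 0)))
  ~> refl ((Nat -> Nat) -> Eq Nat 2 2) (fun (ω : Nat -> Nat) => refl Nat 2)
the term's type:
  Eq ((Nat -> Nat) -> Eq Nat 2 2) (fun (ω : Nat -> Nat) => refl Nat 2) (fun (β : Nat -> Nat) => refl Nat 2)


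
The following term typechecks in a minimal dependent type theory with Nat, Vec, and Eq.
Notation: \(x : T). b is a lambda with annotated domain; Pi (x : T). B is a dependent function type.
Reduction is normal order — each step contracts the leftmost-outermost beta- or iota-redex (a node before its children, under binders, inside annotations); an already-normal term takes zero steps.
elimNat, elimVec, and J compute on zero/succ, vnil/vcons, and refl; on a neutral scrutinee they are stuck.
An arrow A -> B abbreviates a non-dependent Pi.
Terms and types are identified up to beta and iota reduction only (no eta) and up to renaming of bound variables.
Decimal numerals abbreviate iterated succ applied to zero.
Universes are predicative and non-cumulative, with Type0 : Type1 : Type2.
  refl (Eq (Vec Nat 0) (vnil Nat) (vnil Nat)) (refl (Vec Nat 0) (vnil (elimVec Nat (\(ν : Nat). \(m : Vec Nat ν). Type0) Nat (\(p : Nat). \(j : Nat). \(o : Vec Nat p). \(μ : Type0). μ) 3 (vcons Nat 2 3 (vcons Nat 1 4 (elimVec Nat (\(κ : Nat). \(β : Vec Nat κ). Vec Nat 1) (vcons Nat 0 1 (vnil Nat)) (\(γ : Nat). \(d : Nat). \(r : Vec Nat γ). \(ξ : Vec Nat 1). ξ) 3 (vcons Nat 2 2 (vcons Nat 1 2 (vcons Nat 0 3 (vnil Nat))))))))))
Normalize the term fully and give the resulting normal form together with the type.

reduced normal form:
  refl (Eq (Vec Nat 0) (vnil Nat) (vnil Nat)) (refl (Vec Nat 0) (vnil Nat))
type:
  Eq (Eq (Vec Nat 0) (vnil Nat) (vnil Nat)) (refl (Vec Nat 0) (vnil Nat)) (refl (Vec Nat 0) (vnil Nat))
observation: normalization takes exactly 32 steps under the normal-order strategy.


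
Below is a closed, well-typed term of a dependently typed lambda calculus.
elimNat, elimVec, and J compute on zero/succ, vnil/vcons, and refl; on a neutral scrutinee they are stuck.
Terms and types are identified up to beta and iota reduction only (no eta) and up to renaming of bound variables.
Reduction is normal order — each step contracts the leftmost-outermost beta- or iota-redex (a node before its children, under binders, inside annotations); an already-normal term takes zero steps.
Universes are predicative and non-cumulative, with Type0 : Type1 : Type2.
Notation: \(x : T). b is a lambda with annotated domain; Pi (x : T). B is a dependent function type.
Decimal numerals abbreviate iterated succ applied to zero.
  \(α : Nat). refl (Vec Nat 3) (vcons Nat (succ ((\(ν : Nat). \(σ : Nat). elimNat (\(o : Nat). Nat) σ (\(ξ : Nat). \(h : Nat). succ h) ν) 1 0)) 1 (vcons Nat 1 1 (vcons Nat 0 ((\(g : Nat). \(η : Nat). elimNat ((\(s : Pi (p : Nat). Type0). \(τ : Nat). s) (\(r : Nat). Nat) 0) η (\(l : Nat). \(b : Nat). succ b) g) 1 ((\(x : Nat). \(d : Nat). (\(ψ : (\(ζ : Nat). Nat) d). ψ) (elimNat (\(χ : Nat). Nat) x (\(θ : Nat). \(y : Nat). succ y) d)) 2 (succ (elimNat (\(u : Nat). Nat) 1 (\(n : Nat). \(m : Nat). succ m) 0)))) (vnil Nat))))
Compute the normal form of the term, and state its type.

normal form:
  \(α : Nat). refl (Vec Nat 3) (vcons Nat 2 1 (vcons Nat 1 1 (vcons Nat 0 5 (vnil Nat))))
inferred type:
  Pi (α : Nat). Eq (Vec Nat 3) (vcons Nat 2 1 (vcons Nat 1 1 (vcons Nat 0 5 (vnil Nat)))) (vcons Nat 2 1 (vcons Nat 1 1 (vcons Nat 0 5 (vnil Nat))))


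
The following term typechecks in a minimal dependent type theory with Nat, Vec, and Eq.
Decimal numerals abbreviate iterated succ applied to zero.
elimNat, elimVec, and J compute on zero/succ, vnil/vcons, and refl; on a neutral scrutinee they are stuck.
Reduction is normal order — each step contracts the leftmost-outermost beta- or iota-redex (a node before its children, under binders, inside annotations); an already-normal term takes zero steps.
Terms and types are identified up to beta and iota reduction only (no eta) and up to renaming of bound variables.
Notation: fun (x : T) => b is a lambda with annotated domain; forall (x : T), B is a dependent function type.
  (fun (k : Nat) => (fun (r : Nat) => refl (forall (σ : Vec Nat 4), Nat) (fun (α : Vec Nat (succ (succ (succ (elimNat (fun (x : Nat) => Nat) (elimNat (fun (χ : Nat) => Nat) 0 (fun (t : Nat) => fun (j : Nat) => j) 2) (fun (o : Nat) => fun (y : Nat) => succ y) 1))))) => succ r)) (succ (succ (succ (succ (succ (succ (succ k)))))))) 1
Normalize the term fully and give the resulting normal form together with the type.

resulting normal form:
  refl (forall (k : Vec Nat 4), Nat) (fun (r : Vec Nat 4) => 9)
type:
  Eq (forall (k : Vec Nat 4), Nat) (fun (r : Vec Nat 4) => 9) (fun (σ : Vec Nat 4) => 9)
observation: normalization takes exactly 13 steps under the normal-order strategy.


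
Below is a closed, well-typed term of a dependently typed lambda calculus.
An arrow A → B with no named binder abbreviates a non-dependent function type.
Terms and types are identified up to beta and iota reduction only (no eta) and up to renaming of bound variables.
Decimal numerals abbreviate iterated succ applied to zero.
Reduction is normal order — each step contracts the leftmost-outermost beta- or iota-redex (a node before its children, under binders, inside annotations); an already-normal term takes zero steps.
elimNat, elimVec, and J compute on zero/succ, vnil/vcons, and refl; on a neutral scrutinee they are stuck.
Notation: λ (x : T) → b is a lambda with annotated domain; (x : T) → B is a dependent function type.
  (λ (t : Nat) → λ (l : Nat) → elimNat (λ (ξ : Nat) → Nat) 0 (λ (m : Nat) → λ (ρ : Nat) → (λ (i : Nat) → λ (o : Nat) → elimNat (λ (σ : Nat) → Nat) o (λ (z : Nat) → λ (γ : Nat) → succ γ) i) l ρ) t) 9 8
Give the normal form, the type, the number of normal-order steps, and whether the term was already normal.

normal form:
  72
inferred type:
  Nat
reduction steps (normal order): 273
already normal: no
first redex: a beta-redex


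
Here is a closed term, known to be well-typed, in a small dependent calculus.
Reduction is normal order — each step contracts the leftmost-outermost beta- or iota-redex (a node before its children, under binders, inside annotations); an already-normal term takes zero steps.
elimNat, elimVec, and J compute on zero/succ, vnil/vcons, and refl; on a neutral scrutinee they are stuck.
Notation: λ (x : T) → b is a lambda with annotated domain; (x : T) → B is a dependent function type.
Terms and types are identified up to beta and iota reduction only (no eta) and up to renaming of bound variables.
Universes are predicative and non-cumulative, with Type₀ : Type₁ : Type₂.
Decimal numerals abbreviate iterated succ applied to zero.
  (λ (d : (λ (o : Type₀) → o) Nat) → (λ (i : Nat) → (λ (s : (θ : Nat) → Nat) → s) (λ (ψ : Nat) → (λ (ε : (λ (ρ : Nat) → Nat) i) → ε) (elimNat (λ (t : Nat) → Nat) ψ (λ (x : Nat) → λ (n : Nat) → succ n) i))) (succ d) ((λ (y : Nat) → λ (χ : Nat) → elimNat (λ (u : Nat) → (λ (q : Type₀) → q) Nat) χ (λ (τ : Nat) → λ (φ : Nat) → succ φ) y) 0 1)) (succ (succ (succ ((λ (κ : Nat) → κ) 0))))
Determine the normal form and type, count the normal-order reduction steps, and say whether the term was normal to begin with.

reduced normal form:
  5
inferred type:
  Nat
normal-order step count: 22
term was already normal: no
first redex: a beta-redex


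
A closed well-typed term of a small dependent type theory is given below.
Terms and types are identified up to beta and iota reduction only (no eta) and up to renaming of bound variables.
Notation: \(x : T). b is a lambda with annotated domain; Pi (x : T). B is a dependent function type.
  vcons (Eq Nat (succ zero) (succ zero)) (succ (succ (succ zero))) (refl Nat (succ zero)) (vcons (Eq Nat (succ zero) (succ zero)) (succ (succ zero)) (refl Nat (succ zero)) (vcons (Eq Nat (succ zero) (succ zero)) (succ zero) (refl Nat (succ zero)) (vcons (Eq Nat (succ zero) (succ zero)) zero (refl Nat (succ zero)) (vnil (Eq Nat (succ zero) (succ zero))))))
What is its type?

the term's type:
  Vec (Eq Nat (succ zero) (succ zero)) (succ (succ (succ (succ zero))))


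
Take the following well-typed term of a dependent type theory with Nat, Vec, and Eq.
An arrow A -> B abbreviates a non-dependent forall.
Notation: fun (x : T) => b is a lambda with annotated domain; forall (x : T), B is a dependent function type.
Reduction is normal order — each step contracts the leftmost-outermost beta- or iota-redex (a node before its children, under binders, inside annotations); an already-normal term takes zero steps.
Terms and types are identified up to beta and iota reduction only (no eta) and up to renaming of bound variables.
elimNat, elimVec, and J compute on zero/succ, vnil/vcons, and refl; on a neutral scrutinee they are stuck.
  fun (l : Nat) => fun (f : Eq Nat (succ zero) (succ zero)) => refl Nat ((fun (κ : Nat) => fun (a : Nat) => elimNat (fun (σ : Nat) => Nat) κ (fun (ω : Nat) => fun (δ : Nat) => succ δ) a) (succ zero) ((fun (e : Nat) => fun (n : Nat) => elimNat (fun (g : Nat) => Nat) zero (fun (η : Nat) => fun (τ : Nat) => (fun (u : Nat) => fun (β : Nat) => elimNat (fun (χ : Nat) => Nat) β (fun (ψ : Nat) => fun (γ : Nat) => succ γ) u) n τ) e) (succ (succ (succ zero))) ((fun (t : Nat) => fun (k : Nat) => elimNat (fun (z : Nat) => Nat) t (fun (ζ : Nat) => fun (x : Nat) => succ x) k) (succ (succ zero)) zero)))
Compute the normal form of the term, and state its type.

normal form:
  fun (l : Nat) => fun (f : Eq Nat (succ zero) (succ zero)) => refl Nat (succ (succ (succ (succ (succ (succ (succ zero)))))))
type:
  Nat -> Eq Nat (succ zero) (succ zero) -> Eq Nat (succ (succ (succ (succ (succ (succ (succ zero))))))) (succ (succ (succ (succ (succ (succ (succ zero)))))))
observation: contracting a beta-redex first, the term normalizes in 69 steps.


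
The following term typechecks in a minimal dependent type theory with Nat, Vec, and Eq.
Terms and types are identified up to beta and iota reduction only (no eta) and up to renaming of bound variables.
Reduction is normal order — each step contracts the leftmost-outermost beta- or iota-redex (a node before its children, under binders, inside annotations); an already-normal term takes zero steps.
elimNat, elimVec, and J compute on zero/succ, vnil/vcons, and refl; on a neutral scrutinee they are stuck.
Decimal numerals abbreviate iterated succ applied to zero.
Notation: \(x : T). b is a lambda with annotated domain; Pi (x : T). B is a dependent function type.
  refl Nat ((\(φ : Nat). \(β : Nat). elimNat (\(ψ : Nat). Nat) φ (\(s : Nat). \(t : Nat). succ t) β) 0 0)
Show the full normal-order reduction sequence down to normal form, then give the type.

normal-order reduction sequence:
  refl Nat ((\(φ : Nat). \(β : Nat). elimNat (\(ψ : Nat). Nat) φ (\(s : Nat). \(t : Nat). succ t) β) 0 0)
  ~> refl Nat ((\(φ : Nat). elimNat (\(β : Nat). Nat) 0 (\(ψ : Nat). \(s : Nat). succ s) φ) 0)
  ~> refl Nat (elimNat (\(φ : Nat). Nat) 0 (\(β : Nat). \(ψ : Nat). succ ψ) 0)
  ~> refl Nat 0
inferred type:
  Eq Nat 0 0


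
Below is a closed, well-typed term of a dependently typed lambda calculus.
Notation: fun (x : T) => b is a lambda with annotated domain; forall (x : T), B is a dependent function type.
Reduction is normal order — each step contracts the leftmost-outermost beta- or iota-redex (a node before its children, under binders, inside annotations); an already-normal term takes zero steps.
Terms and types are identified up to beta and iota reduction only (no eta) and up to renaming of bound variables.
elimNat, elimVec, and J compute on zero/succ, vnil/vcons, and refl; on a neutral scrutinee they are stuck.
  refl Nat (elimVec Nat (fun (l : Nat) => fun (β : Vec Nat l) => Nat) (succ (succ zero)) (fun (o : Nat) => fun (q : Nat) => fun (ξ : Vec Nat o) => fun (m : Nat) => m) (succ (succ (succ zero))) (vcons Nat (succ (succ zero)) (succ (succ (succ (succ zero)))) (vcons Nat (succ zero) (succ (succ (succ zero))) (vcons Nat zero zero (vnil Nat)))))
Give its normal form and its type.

resulting normal form:
  refl Nat (succ (succ zero))
the term's type:
  Eq Nat (succ (succ zero)) (succ (succ zero))
observation: the leftmost-outermost redex is an elimVec iota-redex, and normalization takes 16 steps.


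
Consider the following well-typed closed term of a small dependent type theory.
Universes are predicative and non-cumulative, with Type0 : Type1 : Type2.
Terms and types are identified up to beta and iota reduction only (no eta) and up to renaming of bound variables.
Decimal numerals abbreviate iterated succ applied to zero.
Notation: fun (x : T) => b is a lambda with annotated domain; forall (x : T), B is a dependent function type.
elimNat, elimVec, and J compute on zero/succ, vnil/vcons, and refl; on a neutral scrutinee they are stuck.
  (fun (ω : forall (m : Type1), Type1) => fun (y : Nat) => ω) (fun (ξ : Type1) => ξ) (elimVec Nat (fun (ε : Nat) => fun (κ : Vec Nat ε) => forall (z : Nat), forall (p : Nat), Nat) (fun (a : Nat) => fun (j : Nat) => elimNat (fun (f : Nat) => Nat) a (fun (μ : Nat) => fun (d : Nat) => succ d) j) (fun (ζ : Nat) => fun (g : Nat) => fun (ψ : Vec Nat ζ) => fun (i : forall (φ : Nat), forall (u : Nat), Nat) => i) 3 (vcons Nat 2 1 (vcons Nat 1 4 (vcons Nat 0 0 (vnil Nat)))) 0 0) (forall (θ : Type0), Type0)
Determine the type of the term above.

the term's type:
  Type1


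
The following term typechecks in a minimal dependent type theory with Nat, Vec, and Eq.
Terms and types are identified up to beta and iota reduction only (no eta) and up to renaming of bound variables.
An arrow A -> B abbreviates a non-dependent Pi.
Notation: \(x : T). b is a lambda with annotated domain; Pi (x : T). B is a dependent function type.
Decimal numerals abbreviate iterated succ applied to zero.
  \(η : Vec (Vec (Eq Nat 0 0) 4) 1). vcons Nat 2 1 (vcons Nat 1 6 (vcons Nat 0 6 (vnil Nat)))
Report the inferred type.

the term's type:
  Vec (Vec (Eq Nat 0 0) 4) 1 -> Vec Nat 3


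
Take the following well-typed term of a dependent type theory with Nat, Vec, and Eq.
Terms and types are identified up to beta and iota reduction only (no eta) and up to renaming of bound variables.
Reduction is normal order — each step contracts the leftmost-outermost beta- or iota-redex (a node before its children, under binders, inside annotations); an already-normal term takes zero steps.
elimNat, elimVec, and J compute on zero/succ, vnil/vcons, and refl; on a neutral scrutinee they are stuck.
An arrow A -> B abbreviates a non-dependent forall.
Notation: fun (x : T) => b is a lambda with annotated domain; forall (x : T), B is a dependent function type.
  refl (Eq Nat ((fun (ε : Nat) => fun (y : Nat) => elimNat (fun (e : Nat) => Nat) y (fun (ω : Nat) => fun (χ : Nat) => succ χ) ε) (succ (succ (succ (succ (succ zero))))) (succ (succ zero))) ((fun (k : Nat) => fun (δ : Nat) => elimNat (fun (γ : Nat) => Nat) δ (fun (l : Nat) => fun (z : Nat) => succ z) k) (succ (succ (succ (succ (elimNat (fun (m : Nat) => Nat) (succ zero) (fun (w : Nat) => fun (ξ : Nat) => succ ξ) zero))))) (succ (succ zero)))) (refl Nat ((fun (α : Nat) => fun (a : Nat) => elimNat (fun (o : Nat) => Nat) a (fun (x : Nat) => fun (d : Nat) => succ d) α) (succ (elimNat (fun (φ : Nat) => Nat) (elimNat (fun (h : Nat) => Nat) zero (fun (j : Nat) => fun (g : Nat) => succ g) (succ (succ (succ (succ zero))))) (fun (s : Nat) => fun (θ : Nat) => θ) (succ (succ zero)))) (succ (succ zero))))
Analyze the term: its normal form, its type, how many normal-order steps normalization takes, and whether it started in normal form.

normal form:
  refl (Eq Nat (succ (succ (succ (succ (succ (succ (succ zero))))))) (succ (succ (succ (succ (succ (succ (succ zero)))))))) (refl Nat (succ (succ (succ (succ (succ (succ (succ zero))))))))
type:
  Eq (Eq Nat (succ (succ (succ (succ (succ (succ (succ zero))))))) (succ (succ (succ (succ (succ (succ (succ zero)))))))) (refl Nat (succ (succ (succ (succ (succ (succ (succ zero)))))))) (refl Nat (succ (succ (succ (succ (succ (succ (succ zero))))))))
steps to reach normal form (normal order): 75
term was already normal: no
first redex: a beta-redex


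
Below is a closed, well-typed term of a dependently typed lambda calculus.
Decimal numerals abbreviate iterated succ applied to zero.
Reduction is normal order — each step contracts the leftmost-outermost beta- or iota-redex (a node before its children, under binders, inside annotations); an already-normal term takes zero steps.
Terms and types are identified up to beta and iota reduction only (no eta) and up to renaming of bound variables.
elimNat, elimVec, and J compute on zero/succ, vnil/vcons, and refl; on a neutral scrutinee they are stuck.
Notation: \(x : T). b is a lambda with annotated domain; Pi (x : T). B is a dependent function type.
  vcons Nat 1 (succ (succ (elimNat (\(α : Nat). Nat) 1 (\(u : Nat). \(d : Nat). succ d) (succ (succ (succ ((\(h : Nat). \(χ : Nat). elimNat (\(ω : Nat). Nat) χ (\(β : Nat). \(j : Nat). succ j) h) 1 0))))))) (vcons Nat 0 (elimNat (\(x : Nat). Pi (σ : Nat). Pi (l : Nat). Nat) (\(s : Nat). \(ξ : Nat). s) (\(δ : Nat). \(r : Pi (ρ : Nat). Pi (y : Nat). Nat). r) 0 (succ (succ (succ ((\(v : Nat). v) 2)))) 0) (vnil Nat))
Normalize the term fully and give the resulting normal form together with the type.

reduced normal form:
  vcons Nat 1 7 (vcons Nat 0 5 (vnil Nat))
inferred type:
  Vec Nat 2


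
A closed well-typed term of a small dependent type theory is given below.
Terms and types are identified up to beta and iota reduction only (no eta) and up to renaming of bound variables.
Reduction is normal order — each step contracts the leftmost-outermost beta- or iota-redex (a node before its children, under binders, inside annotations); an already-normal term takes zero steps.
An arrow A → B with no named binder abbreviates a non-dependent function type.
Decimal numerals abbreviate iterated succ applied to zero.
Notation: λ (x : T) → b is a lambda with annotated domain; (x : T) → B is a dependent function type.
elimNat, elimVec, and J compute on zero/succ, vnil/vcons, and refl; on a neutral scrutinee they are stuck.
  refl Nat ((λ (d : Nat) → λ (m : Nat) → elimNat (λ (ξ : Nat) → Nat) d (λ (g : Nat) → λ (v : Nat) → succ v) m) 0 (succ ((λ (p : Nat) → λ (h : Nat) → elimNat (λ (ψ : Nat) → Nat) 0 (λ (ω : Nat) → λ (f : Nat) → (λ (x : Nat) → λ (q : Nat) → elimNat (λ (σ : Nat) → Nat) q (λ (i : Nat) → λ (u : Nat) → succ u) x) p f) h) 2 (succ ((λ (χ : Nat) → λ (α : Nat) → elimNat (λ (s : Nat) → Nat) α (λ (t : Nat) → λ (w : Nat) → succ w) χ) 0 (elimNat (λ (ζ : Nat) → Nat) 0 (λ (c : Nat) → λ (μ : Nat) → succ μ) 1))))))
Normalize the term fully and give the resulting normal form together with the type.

normal form:
  refl Nat 5
the term's type:
  Eq Nat 5 5
observation: the term reaches its normal form after 52 normal-order steps.


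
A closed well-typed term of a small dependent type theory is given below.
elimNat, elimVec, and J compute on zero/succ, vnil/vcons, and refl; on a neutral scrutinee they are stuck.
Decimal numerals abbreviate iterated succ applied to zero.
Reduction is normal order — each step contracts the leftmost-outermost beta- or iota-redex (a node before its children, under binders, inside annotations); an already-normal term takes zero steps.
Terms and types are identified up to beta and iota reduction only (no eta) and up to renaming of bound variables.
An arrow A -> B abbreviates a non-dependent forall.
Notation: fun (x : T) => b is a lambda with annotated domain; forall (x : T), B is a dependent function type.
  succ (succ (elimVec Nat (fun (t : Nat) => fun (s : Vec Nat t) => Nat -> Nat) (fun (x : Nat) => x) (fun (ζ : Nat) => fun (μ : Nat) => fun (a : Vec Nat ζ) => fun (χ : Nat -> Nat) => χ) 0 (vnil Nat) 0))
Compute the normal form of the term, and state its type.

normal form:
  2
the term's type:
  Nat


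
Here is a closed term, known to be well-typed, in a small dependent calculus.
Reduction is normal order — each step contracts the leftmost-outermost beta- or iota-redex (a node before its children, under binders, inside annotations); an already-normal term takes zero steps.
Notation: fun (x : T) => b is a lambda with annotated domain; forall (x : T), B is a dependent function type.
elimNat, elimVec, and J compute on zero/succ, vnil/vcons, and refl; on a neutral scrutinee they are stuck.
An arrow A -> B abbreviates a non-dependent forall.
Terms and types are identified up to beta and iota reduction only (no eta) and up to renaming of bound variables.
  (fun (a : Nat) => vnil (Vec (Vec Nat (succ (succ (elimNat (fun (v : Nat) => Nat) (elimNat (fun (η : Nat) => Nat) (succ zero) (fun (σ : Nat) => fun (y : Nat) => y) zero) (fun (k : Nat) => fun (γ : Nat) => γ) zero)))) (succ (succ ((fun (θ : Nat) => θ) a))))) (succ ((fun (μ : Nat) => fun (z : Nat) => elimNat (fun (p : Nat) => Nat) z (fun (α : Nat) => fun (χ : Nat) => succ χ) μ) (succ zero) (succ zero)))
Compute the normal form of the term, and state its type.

normal form:
  vnil (Vec (Vec Nat (succ (succ (succ zero)))) (succ (succ (succ (succ (succ zero))))))
inferred type:
  Vec (Vec (Vec Nat (succ (succ (succ zero)))) (succ (succ (succ (succ (succ zero)))))) zero
observation: 10 normal-order steps separate the term from its normal form.


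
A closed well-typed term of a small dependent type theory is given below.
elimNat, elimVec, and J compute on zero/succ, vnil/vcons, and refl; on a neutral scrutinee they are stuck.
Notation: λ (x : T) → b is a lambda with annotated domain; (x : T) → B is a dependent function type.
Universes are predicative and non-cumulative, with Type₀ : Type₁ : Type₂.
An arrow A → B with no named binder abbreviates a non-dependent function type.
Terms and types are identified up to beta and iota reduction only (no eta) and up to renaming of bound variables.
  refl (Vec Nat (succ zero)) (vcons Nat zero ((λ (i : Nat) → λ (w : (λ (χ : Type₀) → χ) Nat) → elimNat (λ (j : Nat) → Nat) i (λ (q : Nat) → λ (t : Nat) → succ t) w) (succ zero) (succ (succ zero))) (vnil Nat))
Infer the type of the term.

inferred type:
  Eq (Vec Nat (succ zero)) (vcons Nat zero (succ (succ (succ zero))) (vnil Nat)) (vcons Nat zero (succ (succ (succ zero))) (vnil Nat))


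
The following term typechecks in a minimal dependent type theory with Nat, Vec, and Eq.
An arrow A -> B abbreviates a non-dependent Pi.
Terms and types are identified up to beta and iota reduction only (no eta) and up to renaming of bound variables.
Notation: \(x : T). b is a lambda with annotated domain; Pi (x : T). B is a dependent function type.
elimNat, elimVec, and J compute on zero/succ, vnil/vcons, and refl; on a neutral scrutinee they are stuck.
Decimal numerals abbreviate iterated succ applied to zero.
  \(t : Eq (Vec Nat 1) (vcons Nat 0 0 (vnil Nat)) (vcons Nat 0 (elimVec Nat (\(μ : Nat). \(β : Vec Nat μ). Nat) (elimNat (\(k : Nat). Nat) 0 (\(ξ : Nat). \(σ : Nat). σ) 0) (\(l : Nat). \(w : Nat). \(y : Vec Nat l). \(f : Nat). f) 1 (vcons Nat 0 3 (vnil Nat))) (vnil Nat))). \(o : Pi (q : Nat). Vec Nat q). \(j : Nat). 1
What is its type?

the term's type:
  Eq (Vec Nat 1) (vcons Nat 0 0 (vnil Nat)) (vcons Nat 0 0 (vnil Nat)) -> (Pi (t : Nat). Vec Nat t) -> Nat -> Nat


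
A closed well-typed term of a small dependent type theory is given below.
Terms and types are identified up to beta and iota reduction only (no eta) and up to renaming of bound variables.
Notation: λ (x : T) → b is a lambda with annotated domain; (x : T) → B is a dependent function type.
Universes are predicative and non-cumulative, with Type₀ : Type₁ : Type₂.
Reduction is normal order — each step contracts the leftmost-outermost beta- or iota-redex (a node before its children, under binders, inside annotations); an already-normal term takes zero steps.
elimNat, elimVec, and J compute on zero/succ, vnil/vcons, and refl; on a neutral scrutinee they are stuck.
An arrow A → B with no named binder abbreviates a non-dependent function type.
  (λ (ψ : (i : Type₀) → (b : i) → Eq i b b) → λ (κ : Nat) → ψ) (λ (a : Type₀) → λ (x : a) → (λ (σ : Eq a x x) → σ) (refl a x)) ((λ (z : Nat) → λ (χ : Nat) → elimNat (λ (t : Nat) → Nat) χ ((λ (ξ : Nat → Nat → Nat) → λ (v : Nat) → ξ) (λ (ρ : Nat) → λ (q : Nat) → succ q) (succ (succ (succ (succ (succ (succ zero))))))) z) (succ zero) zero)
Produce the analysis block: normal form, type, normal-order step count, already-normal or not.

resulting normal form:
  λ (ψ : Type₀) → λ (i : ψ) → refl ψ i
inferred type:
  (ψ : Type₀) → (i : ψ) → Eq ψ i i
steps to reach normal form (normal order): 3
already normal: no
first redex: a beta-redex


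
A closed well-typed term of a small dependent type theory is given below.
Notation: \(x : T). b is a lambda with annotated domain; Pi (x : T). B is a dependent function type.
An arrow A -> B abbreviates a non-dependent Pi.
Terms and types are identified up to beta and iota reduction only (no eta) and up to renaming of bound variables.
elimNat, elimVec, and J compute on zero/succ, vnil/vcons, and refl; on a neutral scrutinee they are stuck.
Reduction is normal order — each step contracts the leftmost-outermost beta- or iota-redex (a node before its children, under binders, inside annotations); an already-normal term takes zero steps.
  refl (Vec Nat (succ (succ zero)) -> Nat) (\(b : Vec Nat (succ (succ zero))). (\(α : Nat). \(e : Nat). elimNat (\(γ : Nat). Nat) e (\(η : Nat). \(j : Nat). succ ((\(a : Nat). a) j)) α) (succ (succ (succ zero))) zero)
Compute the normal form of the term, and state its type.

normal form:
  refl (Vec Nat (succ (succ zero)) -> Nat) (\(b : Vec Nat (succ (succ zero))). succ (succ (succ zero)))
inferred type:
  Eq (Vec Nat (succ (succ zero)) -> Nat) (\(b : Vec Nat (succ (succ zero))). succ (succ (succ zero))) (\(α : Vec Nat (succ (succ zero))). succ (succ (succ zero)))


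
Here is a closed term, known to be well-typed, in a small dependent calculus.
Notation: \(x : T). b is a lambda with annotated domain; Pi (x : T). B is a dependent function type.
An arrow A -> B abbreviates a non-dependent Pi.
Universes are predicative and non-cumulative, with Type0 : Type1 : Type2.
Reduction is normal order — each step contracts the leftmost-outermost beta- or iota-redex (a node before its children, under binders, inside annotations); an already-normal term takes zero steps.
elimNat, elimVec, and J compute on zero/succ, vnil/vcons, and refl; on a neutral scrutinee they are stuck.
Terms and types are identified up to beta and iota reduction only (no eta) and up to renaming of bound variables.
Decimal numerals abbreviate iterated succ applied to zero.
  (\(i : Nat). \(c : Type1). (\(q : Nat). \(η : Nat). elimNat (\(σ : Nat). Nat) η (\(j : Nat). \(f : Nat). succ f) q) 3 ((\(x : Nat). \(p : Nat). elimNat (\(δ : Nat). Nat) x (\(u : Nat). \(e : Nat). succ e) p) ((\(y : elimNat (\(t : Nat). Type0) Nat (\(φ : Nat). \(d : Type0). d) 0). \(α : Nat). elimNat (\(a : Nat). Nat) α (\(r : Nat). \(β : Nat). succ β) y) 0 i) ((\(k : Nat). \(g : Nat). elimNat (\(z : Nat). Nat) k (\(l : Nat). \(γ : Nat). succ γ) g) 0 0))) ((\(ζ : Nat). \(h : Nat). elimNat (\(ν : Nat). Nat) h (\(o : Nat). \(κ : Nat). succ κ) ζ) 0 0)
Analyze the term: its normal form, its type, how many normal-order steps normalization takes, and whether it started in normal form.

resulting normal form:
  \(i : Type1). 3
type:
  Type1 -> Nat
normal-order step count: 25
started in normal form: no
first redex: a beta-redex


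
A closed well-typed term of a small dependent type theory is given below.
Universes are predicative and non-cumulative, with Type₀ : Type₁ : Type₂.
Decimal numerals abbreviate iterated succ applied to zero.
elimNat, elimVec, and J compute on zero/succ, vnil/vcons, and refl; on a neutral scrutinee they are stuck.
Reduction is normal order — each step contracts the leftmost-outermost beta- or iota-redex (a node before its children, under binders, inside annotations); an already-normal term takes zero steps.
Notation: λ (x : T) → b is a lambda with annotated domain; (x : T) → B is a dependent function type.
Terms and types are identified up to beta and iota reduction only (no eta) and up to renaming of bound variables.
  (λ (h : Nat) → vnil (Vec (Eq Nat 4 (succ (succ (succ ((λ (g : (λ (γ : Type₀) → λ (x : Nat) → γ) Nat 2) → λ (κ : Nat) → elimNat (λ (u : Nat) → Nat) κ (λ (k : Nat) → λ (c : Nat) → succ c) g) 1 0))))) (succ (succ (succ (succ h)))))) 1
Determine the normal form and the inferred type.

reduced normal form:
  vnil (Vec (Eq Nat 4 4) 5)
inferred type:
  Vec (Vec (Eq Nat 4 4) 5) 0
observation: 7 normal-order steps normalize the term, beginning with a beta-redex.


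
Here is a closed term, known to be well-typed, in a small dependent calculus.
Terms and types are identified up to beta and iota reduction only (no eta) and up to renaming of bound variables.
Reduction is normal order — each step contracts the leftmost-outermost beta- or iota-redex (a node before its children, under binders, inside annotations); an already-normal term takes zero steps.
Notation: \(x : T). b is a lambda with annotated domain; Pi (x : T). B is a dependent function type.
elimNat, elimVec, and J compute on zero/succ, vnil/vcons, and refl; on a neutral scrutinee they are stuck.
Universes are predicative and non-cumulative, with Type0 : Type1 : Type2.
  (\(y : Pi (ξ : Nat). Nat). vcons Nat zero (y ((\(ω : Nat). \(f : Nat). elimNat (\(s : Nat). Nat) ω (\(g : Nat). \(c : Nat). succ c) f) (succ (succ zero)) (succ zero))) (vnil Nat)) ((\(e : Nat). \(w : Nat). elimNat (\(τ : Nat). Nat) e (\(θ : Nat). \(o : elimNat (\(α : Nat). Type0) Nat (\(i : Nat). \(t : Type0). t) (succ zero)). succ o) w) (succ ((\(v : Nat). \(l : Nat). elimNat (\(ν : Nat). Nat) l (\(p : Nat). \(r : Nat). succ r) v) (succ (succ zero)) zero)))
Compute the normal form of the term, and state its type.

normal form:
  vcons Nat zero (succ (succ (succ (succ (succ (succ zero)))))) (vnil Nat)
inferred type:
  Vec Nat (succ zero)


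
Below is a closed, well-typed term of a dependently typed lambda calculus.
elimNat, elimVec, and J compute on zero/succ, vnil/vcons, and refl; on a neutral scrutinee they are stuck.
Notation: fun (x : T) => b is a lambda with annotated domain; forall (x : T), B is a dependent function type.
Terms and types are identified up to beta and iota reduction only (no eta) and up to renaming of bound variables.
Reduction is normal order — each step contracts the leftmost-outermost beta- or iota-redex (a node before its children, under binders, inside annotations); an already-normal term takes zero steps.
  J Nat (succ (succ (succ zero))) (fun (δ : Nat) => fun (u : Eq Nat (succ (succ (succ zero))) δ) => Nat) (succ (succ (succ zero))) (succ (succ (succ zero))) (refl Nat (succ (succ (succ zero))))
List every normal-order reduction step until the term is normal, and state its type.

normal-order reduction:
  J Nat (succ (succ (succ zero))) (fun (δ : Nat) => fun (u : Eq Nat (succ (succ (succ zero))) δ) => Nat) (succ (succ (succ zero))) (succ (succ (succ zero))) (refl Nat (succ (succ (succ zero))))
  ~> succ (succ (succ zero))
inferred type:
  Nat


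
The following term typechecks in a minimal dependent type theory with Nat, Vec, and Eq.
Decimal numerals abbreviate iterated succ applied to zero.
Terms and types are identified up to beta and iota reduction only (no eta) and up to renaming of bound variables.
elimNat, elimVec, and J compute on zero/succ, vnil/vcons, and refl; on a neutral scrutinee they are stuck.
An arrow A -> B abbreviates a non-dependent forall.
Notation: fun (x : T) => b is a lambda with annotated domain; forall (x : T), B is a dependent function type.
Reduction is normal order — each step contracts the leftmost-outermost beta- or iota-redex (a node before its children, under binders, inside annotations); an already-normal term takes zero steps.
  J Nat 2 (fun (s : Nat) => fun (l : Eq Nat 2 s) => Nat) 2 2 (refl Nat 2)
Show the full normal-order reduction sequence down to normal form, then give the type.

reduction (normal order):
  J Nat 2 (fun (s : Nat) => fun (l : Eq Nat 2 s) => Nat) 2 2 (refl Nat 2)
  ~> 2
the term's type:
  Nat


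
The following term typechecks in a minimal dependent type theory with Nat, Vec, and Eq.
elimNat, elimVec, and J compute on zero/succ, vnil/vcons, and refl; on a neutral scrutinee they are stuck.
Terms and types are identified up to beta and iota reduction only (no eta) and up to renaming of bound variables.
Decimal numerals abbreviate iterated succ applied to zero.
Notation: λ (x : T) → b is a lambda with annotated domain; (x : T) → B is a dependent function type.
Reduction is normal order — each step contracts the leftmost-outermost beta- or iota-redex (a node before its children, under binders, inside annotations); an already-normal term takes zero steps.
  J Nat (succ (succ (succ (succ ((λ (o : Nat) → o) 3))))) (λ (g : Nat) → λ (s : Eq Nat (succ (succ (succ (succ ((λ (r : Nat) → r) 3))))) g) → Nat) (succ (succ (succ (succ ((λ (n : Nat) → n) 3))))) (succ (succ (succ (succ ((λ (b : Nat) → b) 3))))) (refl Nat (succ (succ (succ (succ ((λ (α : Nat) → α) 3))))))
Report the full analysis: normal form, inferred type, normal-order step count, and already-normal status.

normal form:
  7
type:
  Nat
reduction steps (normal order): 2
started in normal form: no
first contracted redex: a J iota-redex


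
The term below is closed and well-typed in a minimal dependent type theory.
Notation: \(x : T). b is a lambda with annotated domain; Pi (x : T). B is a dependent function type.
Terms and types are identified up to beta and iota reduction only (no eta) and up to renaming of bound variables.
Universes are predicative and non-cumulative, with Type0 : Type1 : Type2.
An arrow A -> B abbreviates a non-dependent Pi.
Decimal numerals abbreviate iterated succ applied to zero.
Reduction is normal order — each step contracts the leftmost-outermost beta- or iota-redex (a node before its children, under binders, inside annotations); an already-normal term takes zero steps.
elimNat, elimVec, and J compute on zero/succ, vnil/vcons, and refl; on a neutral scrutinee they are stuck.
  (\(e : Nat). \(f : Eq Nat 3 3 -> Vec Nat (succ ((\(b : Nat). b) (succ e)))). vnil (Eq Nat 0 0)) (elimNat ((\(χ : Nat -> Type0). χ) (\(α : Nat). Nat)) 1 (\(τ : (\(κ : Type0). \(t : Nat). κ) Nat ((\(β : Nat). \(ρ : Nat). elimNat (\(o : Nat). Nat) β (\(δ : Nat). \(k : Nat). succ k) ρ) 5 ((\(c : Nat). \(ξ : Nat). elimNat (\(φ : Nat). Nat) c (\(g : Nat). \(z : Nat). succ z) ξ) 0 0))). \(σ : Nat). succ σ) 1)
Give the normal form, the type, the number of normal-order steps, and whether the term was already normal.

reduced normal form:
  \(e : Eq Nat 3 3 -> Vec Nat 4). vnil (Eq Nat 0 0)
inferred type:
  (Eq Nat 3 3 -> Vec Nat 4) -> Vec (Eq Nat 0 0) 0
normal-order step count: 6
already normal: no
first redex: a beta-redex
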